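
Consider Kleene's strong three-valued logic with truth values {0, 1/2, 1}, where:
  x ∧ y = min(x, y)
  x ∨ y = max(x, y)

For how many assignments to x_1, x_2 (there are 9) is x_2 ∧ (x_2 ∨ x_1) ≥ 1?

x_1 = 0, x_2 = 0 ↦ 0  <
x_1 = 0, x_2 = 1/2 ↦ 1/2  <
x_1 = 0, x_2 = 1 ↦ 1  ≥
x_1 = 1/2, x_2 = 0 ↦ 0  <
x_1 = 1/2, x_2 = 1/2 ↦ 1/2  <
x_1 = 1/2, x_2 = 1 ↦ 1  ≥
x_1 = 1, x_2 = 0 ↦ 0  <
x_1 = 1, x_2 = 1/2 ↦ 1/2  <
x_1 = 1, x_2 = 1 ↦ 1  ≥
So 3 of the 9 assignments meet the threshold.

3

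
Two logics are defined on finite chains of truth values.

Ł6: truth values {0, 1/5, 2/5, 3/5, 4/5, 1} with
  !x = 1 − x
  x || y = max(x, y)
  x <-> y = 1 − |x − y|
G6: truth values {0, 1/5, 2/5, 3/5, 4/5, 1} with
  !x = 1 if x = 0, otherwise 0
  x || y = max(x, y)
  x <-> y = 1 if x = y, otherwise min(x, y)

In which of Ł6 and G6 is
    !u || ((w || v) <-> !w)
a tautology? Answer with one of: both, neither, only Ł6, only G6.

In Ł6: at u = 1/5, v = 0, w = 0 the value is 4/5 — not a tautology.
In G6: at u = 1/5, v = 0, w = 0 the value is 0 — not a tautology.

neither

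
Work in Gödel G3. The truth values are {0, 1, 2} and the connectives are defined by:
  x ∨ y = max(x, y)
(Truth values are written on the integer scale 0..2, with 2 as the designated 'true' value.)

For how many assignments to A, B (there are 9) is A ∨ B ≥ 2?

A = 0, B = 0 ↦ 0  <
A = 0, B = 1 ↦ 1  <
A = 0, B = 2 ↦ 2  ≥
A = 1, B = 0 ↦ 1  <
A = 1, B = 1 ↦ 1  <
A = 1, B = 2 ↦ 2  ≥
A = 2, B = 0 ↦ 2  ≥
A = 2, B = 1 ↦ 2  ≥
A = 2, B = 2 ↦ 2  ≥
So 5 of the 9 assignments meet the threshold.

5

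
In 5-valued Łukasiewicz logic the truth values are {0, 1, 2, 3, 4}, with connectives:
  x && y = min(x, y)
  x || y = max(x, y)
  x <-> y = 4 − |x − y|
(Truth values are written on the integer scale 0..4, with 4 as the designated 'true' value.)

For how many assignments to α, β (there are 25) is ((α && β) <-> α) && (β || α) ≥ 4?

value 4: 5 assignments (counts)
value 3: 6 assignments
value 2: 7 assignments
value 1: 5 assignments
value 0: 2 assignments
So 5 of the 25 assignments meet the threshold.

5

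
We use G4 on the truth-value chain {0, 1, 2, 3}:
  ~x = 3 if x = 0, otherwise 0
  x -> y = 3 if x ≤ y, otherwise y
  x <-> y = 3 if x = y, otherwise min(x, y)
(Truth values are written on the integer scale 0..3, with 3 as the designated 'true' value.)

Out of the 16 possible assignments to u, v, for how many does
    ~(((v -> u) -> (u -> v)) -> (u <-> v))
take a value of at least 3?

u = 0, v = 0 ↦ 0  <
u = 0, v = 1 ↦ 3  ≥
u = 0, v = 2 ↦ 3  ≥
u = 0, v = 3 ↦ 3  ≥
u = 1, v = 0 ↦ 0  <
u = 1, v = 1 ↦ 0  <
u = 1, v = 2 ↦ 0  <
u = 1, v = 3 ↦ 0  <
u = 2, v = 0 ↦ 0  <
u = 2, v = 1 ↦ 0  <
u = 2, v = 2 ↦ 0  <
u = 2, v = 3 ↦ 0  <
u = 3, v = 0 ↦ 0  <
u = 3, v = 1 ↦ 0  <
u = 3, v = 2 ↦ 0  <
u = 3, v = 3 ↦ 0  <
So 3 of the 16 assignments meet the threshold.

3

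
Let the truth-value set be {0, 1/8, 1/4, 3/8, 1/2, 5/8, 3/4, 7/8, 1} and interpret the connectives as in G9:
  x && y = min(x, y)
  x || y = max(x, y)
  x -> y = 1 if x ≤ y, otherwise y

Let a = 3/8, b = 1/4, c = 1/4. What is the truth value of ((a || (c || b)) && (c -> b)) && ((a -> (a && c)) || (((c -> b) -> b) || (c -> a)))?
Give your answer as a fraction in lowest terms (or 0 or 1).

3/8

c || b = 1/4 || 1/4 = 1/4
a || (c || b) = 3/8 || 1/4 = 3/8
c -> b = 1/4 -> 1/4 = 1
(a || (c || b)) && (c -> b) = 3/8 && 1 = 3/8
a && c = 3/8 && 1/4 = 1/4
a -> (a && c) = 3/8 -> 1/4 = 1/4
c -> b = 1/4 -> 1/4 = 1
(c -> b) -> b = 1 -> 1/4 = 1/4
c -> a = 1/4 -> 3/8 = 1
((c -> b) -> b) || (c -> a) = 1/4 || 1 = 1
(a -> (a && c)) || (((c -> b) -> b) || (c -> a)) = 1/4 || 1 = 1
((a || (c || b)) && (c -> b)) && ((a -> (a && c)) || (((c -> b) -> b) || (c -> a))) = 3/8 && 1 = 3/8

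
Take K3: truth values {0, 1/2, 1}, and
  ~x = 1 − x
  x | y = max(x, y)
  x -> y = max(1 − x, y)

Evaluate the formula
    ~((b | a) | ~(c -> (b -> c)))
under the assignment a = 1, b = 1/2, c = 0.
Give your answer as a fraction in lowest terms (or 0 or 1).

b | a = 1/2 | 1 = 1
b -> c = 1/2 -> 0 = 1/2
c -> (b -> c) = 0 -> 1/2 = 1
~(c -> (b -> c)) = ~1 = 0
(b | a) | ~(c -> (b -> c)) = 1 | 0 = 1
~((b | a) | ~(c -> (b -> c))) = ~1 = 0

0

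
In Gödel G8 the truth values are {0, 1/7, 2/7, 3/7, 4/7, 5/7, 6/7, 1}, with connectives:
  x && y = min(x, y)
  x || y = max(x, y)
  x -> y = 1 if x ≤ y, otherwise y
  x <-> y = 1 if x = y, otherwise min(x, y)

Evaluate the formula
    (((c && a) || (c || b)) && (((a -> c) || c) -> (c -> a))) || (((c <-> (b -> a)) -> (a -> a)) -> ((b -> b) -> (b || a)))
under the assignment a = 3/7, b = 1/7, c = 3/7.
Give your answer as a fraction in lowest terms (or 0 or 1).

3/7

c && a = 3/7 && 3/7 = 3/7
c || b = 3/7 || 1/7 = 3/7
(c && a) || (c || b) = 3/7 || 3/7 = 3/7
a -> c = 3/7 -> 3/7 = 1
(a -> c) || c = 1 || 3/7 = 1
c -> a = 3/7 -> 3/7 = 1
((a -> c) || c) -> (c -> a) = 1 -> 1 = 1
((c && a) || (c || b)) && (((a -> c) || c) -> (c -> a)) = 3/7 && 1 = 3/7
b -> a = 1/7 -> 3/7 = 1
c <-> (b -> a) = 3/7 <-> 1 = 3/7
a -> a = 3/7 -> 3/7 = 1
(c <-> (b -> a)) -> (a -> a) = 3/7 -> 1 = 1
b -> b = 1/7 -> 1/7 = 1
b || a = 1/7 || 3/7 = 3/7
(b -> b) -> (b || a) = 1 -> 3/7 = 3/7
((c <-> (b -> a)) -> (a -> a)) -> ((b -> b) -> (b || a)) = 1 -> 3/7 = 3/7
(((c && a) || (c || b)) && (((a -> c) || c) -> (c -> a))) || (((c <-> (b -> a)) -> (a -> a)) -> ((b -> b) -> (b || a))) = 3/7 || 3/7 = 3/7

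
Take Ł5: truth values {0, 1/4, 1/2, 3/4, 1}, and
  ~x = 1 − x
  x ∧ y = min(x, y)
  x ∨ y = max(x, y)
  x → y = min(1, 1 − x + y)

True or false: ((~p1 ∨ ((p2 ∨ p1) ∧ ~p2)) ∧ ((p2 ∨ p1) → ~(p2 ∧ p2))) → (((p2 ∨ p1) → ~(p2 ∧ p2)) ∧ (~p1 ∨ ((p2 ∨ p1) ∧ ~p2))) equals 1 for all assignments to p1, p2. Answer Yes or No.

At p1 = 1/2, p2 = 1, for instance:
~p1 = ~1/2 = 1/2
p2 ∨ p1 = 1 ∨ 1/2 = 1
~p2 = ~1 = 0
(p2 ∨ p1) ∧ ~p2 = 1 ∧ 0 = 0
~p1 ∨ ((p2 ∨ p1) ∧ ~p2) = 1/2 ∨ 0 = 1/2
p2 ∨ p1 = 1 ∨ 1/2 = 1
p2 ∧ p2 = 1 ∧ 1 = 1
~(p2 ∧ p2) = ~1 = 0
(p2 ∨ p1) → ~(p2 ∧ p2) = 1 → 0 = 0
(~p1 ∨ ((p2 ∨ p1) ∧ ~p2)) ∧ ((p2 ∨ p1) → ~(p2 ∧ p2)) = 1/2 ∧ 0 = 0
((p2 ∨ p1) → ~(p2 ∧ p2)) ∧ (~p1 ∨ ((p2 ∨ p1) ∧ ~p2)) = 0 ∧ 1/2 = 0
((~p1 ∨ ((p2 ∨ p1) ∧ ~p2)) ∧ ((p2 ∨ p1) → ~(p2 ∧ p2))) → (((p2 ∨ p1) → ~(p2 ∧ p2)) ∧ (~p1 ∨ ((p2 ∨ p1) ∧ ~p2))) = 0 → 0 = 1
and checking the remaining 24 assignments likewise gives ≥ 1 in every case.

Yes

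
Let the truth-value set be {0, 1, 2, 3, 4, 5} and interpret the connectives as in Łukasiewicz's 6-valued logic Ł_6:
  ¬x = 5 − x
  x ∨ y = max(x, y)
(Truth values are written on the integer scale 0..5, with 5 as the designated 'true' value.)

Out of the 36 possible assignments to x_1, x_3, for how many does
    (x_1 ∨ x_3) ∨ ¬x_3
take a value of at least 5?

16

value 5: 16 assignments (counts)
value 4: 12 assignments
value 3: 8 assignments
So 16 of the 36 assignments meet the threshold.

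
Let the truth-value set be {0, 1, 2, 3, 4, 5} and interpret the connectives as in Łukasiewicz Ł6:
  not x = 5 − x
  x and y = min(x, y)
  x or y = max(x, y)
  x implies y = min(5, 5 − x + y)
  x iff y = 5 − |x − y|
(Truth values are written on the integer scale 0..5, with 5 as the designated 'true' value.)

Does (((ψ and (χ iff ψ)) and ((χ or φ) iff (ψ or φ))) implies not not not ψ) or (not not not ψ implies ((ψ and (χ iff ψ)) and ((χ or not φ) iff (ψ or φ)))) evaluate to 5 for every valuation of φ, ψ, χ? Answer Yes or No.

Counterexample: take φ = 5, ψ = 3, χ = 1.
χ iff ψ = 1 iff 3 = 3
ψ and (χ iff ψ) = 3 and 3 = 3
χ or φ = 1 or 5 = 5
ψ or φ = 3 or 5 = 5
(χ or φ) iff (ψ or φ) = 5 iff 5 = 5
(ψ and (χ iff ψ)) and ((χ or φ) iff (ψ or φ)) = 3 and 5 = 3
not ψ = not 3 = 2
not not ψ = not 2 = 3
not not not ψ = not 3 = 2
((ψ and (χ iff ψ)) and ((χ or φ) iff (ψ or φ))) implies not not not ψ = 3 implies 2 = 4
not ψ = not 3 = 2
not not ψ = not 2 = 3
not not not ψ = not 3 = 2
χ iff ψ = 1 iff 3 = 3
ψ and (χ iff ψ) = 3 and 3 = 3
not φ = not 5 = 0
χ or not φ = 1 or 0 = 1
ψ or φ = 3 or 5 = 5
(χ or not φ) iff (ψ or φ) = 1 iff 5 = 1
(ψ and (χ iff ψ)) and ((χ or not φ) iff (ψ or φ)) = 3 and 1 = 1
not not not ψ implies ((ψ and (χ iff ψ)) and ((χ or not φ) iff (ψ or φ))) = 2 implies 1 = 4
(((ψ and (χ iff ψ)) and ((χ or φ) iff (ψ or φ))) implies not not not ψ) or (not not not ψ implies ((ψ and (χ iff ψ)) and ((χ or not φ) iff (ψ or φ)))) = 4 or 4 = 4
This gives 4 ≠ 5.

No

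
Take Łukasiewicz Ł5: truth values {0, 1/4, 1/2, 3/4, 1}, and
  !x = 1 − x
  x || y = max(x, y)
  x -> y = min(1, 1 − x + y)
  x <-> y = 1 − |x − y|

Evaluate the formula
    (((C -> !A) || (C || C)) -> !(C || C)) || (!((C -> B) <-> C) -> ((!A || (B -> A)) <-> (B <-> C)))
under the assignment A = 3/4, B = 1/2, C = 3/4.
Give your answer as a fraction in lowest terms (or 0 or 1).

!A = !3/4 = 1/4
C -> !A = 3/4 -> 1/4 = 1/2
C || C = 3/4 || 3/4 = 3/4
(C -> !A) || (C || C) = 1/2 || 3/4 = 3/4
C || C = 3/4 || 3/4 = 3/4
!(C || C) = !3/4 = 1/4
((C -> !A) || (C || C)) -> !(C || C) = 3/4 -> 1/4 = 1/2
C -> B = 3/4 -> 1/2 = 3/4
(C -> B) <-> C = 3/4 <-> 3/4 = 1
!((C -> B) <-> C) = !1 = 0
!A = !3/4 = 1/4
B -> A = 1/2 -> 3/4 = 1
!A || (B -> A) = 1/4 || 1 = 1
B <-> C = 1/2 <-> 3/4 = 3/4
(!A || (B -> A)) <-> (B <-> C) = 1 <-> 3/4 = 3/4
!((C -> B) <-> C) -> ((!A || (B -> A)) <-> (B <-> C)) = 0 -> 3/4 = 1
(((C -> !A) || (C || C)) -> !(C || C)) || (!((C -> B) <-> C) -> ((!A || (B -> A)) <-> (B <-> C))) = 1/2 || 1 = 1

1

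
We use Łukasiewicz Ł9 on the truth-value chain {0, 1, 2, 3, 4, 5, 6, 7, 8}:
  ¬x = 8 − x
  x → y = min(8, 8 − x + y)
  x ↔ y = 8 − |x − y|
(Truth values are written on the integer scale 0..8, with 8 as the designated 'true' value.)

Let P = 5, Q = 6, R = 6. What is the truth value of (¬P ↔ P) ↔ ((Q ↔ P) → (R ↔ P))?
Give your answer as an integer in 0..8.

¬P = ¬5 = 3
¬P ↔ P = 3 ↔ 5 = 6
Q ↔ P = 6 ↔ 5 = 7
R ↔ P = 6 ↔ 5 = 7
(Q ↔ P) → (R ↔ P) = 7 → 7 = 8
(¬P ↔ P) ↔ ((Q ↔ P) → (R ↔ P)) = 6 ↔ 8 = 6

6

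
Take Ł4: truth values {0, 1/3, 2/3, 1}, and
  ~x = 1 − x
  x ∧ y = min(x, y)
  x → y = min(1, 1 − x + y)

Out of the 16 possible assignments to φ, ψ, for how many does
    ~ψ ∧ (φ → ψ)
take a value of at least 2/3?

φ = 0, ψ = 0 ↦ 1  ≥
φ = 0, ψ = 1/3 ↦ 2/3  ≥
φ = 0, ψ = 2/3 ↦ 1/3  <
φ = 0, ψ = 1 ↦ 0  <
φ = 1/3, ψ = 0 ↦ 2/3  ≥
φ = 1/3, ψ = 1/3 ↦ 2/3  ≥
φ = 1/3, ψ = 2/3 ↦ 1/3  <
φ = 1/3, ψ = 1 ↦ 0  <
φ = 2/3, ψ = 0 ↦ 1/3  <
φ = 2/3, ψ = 1/3 ↦ 2/3  ≥
φ = 2/3, ψ = 2/3 ↦ 1/3  <
φ = 2/3, ψ = 1 ↦ 0  <
φ = 1, ψ = 0 ↦ 0  <
φ = 1, ψ = 1/3 ↦ 1/3  <
φ = 1, ψ = 2/3 ↦ 1/3  <
φ = 1, ψ = 1 ↦ 0  <
So 5 of the 16 assignments meet the threshold.

5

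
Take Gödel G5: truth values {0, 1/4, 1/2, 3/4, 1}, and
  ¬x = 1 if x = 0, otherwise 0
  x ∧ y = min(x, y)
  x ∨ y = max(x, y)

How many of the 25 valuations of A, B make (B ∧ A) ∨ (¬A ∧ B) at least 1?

value 1: 2 assignments (counts)
value 3/4: 4 assignments
value 1/2: 6 assignments
value 1/4: 8 assignments
value 0: 5 assignments
So 2 of the 25 assignments meet the threshold.

2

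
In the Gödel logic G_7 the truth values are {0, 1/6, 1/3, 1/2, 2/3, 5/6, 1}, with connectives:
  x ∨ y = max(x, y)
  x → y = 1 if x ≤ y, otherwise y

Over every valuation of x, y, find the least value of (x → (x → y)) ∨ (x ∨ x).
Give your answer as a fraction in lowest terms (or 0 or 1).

1/6

Take x = 1/6, y = 0:
x → y = 1/6 → 0 = 0
x → (x → y) = 1/6 → 0 = 0
x ∨ x = 1/6 ∨ 1/6 = 1/6
(x → (x → y)) ∨ (x ∨ x) = 0 ∨ 1/6 = 1/6
No assignment yields a value below 1/6, so this is the minimum.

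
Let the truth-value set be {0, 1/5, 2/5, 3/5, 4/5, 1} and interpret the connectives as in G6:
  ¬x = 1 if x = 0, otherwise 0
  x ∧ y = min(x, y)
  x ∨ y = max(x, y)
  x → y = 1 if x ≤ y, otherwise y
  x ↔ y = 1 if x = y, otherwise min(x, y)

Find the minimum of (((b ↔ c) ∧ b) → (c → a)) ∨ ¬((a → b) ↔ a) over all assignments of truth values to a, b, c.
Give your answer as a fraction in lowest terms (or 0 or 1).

Take a = 1/5, b = 2/5, c = 2/5:
b ↔ c = 2/5 ↔ 2/5 = 1
(b ↔ c) ∧ b = 1 ∧ 2/5 = 2/5
c → a = 2/5 → 1/5 = 1/5
((b ↔ c) ∧ b) → (c → a) = 2/5 → 1/5 = 1/5
a → b = 1/5 → 2/5 = 1
(a → b) ↔ a = 1 ↔ 1/5 = 1/5
¬((a → b) ↔ a) = ¬1/5 = 0
(((b ↔ c) ∧ b) → (c → a)) ∨ ¬((a → b) ↔ a) = 1/5 ∨ 0 = 1/5
No assignment yields a value below 1/5, so this is the minimum.

1/5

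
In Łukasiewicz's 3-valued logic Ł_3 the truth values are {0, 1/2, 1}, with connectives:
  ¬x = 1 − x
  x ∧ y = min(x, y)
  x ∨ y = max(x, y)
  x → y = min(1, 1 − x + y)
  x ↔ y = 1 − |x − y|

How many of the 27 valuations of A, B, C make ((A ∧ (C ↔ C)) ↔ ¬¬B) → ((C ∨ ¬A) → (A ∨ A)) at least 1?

value 1: 20 assignments (counts)
value 1/2: 4 assignments
value 0: 3 assignments
So 20 of the 27 assignments meet the threshold.

20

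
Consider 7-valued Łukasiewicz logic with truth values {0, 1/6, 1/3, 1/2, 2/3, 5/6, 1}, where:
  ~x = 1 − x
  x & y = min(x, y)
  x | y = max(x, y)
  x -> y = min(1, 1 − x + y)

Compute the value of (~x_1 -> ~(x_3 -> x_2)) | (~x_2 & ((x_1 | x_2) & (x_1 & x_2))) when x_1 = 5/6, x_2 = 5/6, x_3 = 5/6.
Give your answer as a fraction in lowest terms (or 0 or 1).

~x_1 = ~5/6 = 1/6
x_3 -> x_2 = 5/6 -> 5/6 = 1
~(x_3 -> x_2) = ~1 = 0
~x_1 -> ~(x_3 -> x_2) = 1/6 -> 0 = 5/6
~x_2 = ~5/6 = 1/6
x_1 | x_2 = 5/6 | 5/6 = 5/6
x_1 & x_2 = 5/6 & 5/6 = 5/6
(x_1 | x_2) & (x_1 & x_2) = 5/6 & 5/6 = 5/6
~x_2 & ((x_1 | x_2) & (x_1 & x_2)) = 1/6 & 5/6 = 1/6
(~x_1 -> ~(x_3 -> x_2)) | (~x_2 & ((x_1 | x_2) & (x_1 & x_2))) = 5/6 | 1/6 = 5/6

5/6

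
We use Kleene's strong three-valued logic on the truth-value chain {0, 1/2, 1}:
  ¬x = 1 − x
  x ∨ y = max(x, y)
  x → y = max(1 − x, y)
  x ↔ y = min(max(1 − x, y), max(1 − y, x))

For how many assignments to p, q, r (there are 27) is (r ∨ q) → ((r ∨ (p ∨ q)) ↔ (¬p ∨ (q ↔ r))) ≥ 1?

value 1: 10 assignments (counts)
value 1/2: 15 assignments
value 0: 2 assignments
So 10 of the 27 assignments meet the threshold.

10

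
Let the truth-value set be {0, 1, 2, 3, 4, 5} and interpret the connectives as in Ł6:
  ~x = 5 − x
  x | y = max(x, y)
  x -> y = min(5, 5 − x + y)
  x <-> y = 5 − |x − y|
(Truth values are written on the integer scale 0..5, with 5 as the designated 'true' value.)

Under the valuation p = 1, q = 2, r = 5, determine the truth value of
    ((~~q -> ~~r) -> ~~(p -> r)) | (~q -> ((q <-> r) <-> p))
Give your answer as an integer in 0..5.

5

~q = ~2 = 3
~~q = ~3 = 2
~r = ~5 = 0
~~r = ~0 = 5
~~q -> ~~r = 2 -> 5 = 5
p -> r = 1 -> 5 = 5
~(p -> r) = ~5 = 0
~~(p -> r) = ~0 = 5
(~~q -> ~~r) -> ~~(p -> r) = 5 -> 5 = 5
~q = ~2 = 3
q <-> r = 2 <-> 5 = 2
(q <-> r) <-> p = 2 <-> 1 = 4
~q -> ((q <-> r) <-> p) = 3 -> 4 = 5
((~~q -> ~~r) -> ~~(p -> r)) | (~q -> ((q <-> r) <-> p)) = 5 | 5 = 5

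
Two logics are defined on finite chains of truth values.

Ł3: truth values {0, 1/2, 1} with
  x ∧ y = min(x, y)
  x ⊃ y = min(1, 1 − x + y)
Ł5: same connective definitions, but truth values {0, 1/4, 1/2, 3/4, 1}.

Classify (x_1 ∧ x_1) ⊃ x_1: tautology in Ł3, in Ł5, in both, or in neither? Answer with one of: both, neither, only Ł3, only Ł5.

In Ł3: every assignment gives 1 — tautology.
In Ł5: every assignment gives 1 — tautology.

both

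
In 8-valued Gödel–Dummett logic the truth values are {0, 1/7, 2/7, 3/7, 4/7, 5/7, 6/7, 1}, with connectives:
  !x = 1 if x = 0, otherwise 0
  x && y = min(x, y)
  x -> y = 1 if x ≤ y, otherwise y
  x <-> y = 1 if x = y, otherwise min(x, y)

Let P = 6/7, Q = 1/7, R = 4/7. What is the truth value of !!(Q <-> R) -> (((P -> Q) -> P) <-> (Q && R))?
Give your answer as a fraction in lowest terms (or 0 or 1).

1/7

Q <-> R = 1/7 <-> 4/7 = 1/7
!(Q <-> R) = !1/7 = 0
!!(Q <-> R) = !0 = 1
P -> Q = 6/7 -> 1/7 = 1/7
(P -> Q) -> P = 1/7 -> 6/7 = 1
Q && R = 1/7 && 4/7 = 1/7
((P -> Q) -> P) <-> (Q && R) = 1 <-> 1/7 = 1/7
!!(Q <-> R) -> (((P -> Q) -> P) <-> (Q && R)) = 1 -> 1/7 = 1/7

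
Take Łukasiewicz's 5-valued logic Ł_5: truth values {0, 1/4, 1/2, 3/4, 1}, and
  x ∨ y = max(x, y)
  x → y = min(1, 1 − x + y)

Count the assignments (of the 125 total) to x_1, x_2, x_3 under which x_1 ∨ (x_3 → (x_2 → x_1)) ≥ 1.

value 1: 105 assignments (counts)
value 3/4: 10 assignments
value 1/2: 6 assignments
value 1/4: 3 assignments
value 0: 1 assignment
So 105 of the 125 assignments meet the threshold.

105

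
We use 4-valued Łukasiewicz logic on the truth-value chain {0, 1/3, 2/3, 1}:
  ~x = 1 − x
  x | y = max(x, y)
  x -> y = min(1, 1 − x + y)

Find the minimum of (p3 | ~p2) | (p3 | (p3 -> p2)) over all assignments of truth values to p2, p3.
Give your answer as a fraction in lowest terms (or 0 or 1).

Take p2 = 1/3, p3 = 2/3:
~p2 = ~1/3 = 2/3
p3 | ~p2 = 2/3 | 2/3 = 2/3
p3 -> p2 = 2/3 -> 1/3 = 2/3
p3 | (p3 -> p2) = 2/3 | 2/3 = 2/3
(p3 | ~p2) | (p3 | (p3 -> p2)) = 2/3 | 2/3 = 2/3
No assignment yields a value below 2/3, so this is the minimum.

2/3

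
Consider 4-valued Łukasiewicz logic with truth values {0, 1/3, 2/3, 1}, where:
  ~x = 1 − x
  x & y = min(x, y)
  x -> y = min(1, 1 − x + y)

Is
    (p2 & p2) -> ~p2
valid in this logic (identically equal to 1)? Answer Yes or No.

Counterexample: take p2 = 2/3.
p2 & p2 = 2/3 & 2/3 = 2/3
~p2 = ~2/3 = 1/3
(p2 & p2) -> ~p2 = 2/3 -> 1/3 = 2/3
This gives 2/3 ≠ 1.

No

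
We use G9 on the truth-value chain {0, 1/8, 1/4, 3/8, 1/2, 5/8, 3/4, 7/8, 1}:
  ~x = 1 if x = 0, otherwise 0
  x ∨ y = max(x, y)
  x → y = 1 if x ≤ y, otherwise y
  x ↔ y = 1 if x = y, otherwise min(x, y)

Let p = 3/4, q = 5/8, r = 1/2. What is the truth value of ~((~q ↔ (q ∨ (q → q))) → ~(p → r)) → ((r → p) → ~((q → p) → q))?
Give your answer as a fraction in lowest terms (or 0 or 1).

1

~q = ~5/8 = 0
q → q = 5/8 → 5/8 = 1
q ∨ (q → q) = 5/8 ∨ 1 = 1
~q ↔ (q ∨ (q → q)) = 0 ↔ 1 = 0
p → r = 3/4 → 1/2 = 1/2
~(p → r) = ~1/2 = 0
(~q ↔ (q ∨ (q → q))) → ~(p → r) = 0 → 0 = 1
~((~q ↔ (q ∨ (q → q))) → ~(p → r)) = ~1 = 0
r → p = 1/2 → 3/4 = 1
q → p = 5/8 → 3/4 = 1
(q → p) → q = 1 → 5/8 = 5/8
~((q → p) → q) = ~5/8 = 0
(r → p) → ~((q → p) → q) = 1 → 0 = 0
~((~q ↔ (q ∨ (q → q))) → ~(p → r)) → ((r → p) → ~((q → p) → q)) = 0 → 0 = 1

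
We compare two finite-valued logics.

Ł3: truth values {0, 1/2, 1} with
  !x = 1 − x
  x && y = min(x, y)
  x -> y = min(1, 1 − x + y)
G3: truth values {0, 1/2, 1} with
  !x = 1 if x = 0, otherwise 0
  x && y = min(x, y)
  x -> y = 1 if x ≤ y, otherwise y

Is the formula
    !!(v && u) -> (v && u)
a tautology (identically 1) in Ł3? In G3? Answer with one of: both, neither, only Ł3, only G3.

In Ł3: every assignment gives 1 — tautology.
In G3: at u = 1/2, v = 1/2 the value is 1/2 — not a tautology.

only Ł3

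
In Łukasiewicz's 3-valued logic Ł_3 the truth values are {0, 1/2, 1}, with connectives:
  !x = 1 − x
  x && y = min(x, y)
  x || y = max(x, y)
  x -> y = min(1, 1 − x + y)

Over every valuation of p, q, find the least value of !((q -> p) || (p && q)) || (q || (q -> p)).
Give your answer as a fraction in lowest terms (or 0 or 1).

1/2

Take p = 0, q = 1/2:
q -> p = 1/2 -> 0 = 1/2
p && q = 0 && 1/2 = 0
(q -> p) || (p && q) = 1/2 || 0 = 1/2
!((q -> p) || (p && q)) = !1/2 = 1/2
q -> p = 1/2 -> 0 = 1/2
q || (q -> p) = 1/2 || 1/2 = 1/2
!((q -> p) || (p && q)) || (q || (q -> p)) = 1/2 || 1/2 = 1/2
No assignment yields a value below 1/2, so this is the minimum.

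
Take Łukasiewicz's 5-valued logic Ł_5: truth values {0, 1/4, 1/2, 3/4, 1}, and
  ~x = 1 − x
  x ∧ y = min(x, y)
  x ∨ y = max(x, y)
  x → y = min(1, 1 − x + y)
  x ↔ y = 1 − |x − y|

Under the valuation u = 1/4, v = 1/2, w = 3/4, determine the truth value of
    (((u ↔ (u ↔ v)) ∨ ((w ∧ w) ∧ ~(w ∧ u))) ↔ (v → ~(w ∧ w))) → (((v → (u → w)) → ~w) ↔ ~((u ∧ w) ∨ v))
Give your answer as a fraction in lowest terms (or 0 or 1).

3/4

u ↔ v = 1/4 ↔ 1/2 = 3/4
u ↔ (u ↔ v) = 1/4 ↔ 3/4 = 1/2
w ∧ w = 3/4 ∧ 3/4 = 3/4
w ∧ u = 3/4 ∧ 1/4 = 1/4
~(w ∧ u) = ~1/4 = 3/4
(w ∧ w) ∧ ~(w ∧ u) = 3/4 ∧ 3/4 = 3/4
(u ↔ (u ↔ v)) ∨ ((w ∧ w) ∧ ~(w ∧ u)) = 1/2 ∨ 3/4 = 3/4
w ∧ w = 3/4 ∧ 3/4 = 3/4
~(w ∧ w) = ~3/4 = 1/4
v → ~(w ∧ w) = 1/2 → 1/4 = 3/4
((u ↔ (u ↔ v)) ∨ ((w ∧ w) ∧ ~(w ∧ u))) ↔ (v → ~(w ∧ w)) = 3/4 ↔ 3/4 = 1
u → w = 1/4 → 3/4 = 1
v → (u → w) = 1/2 → 1 = 1
~w = ~3/4 = 1/4
(v → (u → w)) → ~w = 1 → 1/4 = 1/4
u ∧ w = 1/4 ∧ 3/4 = 1/4
(u ∧ w) ∨ v = 1/4 ∨ 1/2 = 1/2
~((u ∧ w) ∨ v) = ~1/2 = 1/2
((v → (u → w)) → ~w) ↔ ~((u ∧ w) ∨ v) = 1/4 ↔ 1/2 = 3/4
(((u ↔ (u ↔ v)) ∨ ((w ∧ w) ∧ ~(w ∧ u))) ↔ (v → ~(w ∧ w))) → (((v → (u → w)) → ~w) ↔ ~((u ∧ w) ∨ v)) = 1 → 3/4 = 3/4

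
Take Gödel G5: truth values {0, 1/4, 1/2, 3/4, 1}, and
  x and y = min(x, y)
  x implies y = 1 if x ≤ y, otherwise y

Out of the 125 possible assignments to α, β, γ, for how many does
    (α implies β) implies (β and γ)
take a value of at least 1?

45

value 1: 45 assignments (counts)
value 3/4: 13 assignments
value 1/2: 19 assignments
value 1/4: 23 assignments
value 0: 25 assignments
So 45 of the 125 assignments meet the threshold.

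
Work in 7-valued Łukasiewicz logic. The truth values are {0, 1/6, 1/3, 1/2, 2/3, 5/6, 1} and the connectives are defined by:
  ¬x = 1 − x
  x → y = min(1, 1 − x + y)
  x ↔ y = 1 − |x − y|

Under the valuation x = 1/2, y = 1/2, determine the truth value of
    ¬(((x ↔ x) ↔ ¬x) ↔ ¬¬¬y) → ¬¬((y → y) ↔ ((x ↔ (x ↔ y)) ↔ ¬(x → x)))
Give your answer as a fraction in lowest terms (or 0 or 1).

1

x ↔ x = 1/2 ↔ 1/2 = 1
¬x = ¬1/2 = 1/2
(x ↔ x) ↔ ¬x = 1 ↔ 1/2 = 1/2
¬y = ¬1/2 = 1/2
¬¬y = ¬1/2 = 1/2
¬¬¬y = ¬1/2 = 1/2
((x ↔ x) ↔ ¬x) ↔ ¬¬¬y = 1/2 ↔ 1/2 = 1
¬(((x ↔ x) ↔ ¬x) ↔ ¬¬¬y) = ¬1 = 0
y → y = 1/2 → 1/2 = 1
x ↔ y = 1/2 ↔ 1/2 = 1
x ↔ (x ↔ y) = 1/2 ↔ 1 = 1/2
x → x = 1/2 → 1/2 = 1
¬(x → x) = ¬1 = 0
(x ↔ (x ↔ y)) ↔ ¬(x → x) = 1/2 ↔ 0 = 1/2
(y → y) ↔ ((x ↔ (x ↔ y)) ↔ ¬(x → x)) = 1 ↔ 1/2 = 1/2
¬((y → y) ↔ ((x ↔ (x ↔ y)) ↔ ¬(x → x))) = ¬1/2 = 1/2
¬¬((y → y) ↔ ((x ↔ (x ↔ y)) ↔ ¬(x → x))) = ¬1/2 = 1/2
¬(((x ↔ x) ↔ ¬x) ↔ ¬¬¬y) → ¬¬((y → y) ↔ ((x ↔ (x ↔ y)) ↔ ¬(x → x))) = 0 → 1/2 = 1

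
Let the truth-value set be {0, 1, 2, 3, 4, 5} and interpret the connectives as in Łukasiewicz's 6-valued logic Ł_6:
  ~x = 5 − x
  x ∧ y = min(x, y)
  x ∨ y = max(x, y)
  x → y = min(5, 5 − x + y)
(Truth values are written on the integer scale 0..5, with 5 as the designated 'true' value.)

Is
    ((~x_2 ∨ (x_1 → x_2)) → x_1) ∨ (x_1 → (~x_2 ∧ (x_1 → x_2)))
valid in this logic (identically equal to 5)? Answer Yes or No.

No

Counterexample: take x_1 = 1, x_2 = 5.
~x_2 = ~5 = 0
x_1 → x_2 = 1 → 5 = 5
~x_2 ∨ (x_1 → x_2) = 0 ∨ 5 = 5
(~x_2 ∨ (x_1 → x_2)) → x_1 = 5 → 1 = 1
~x_2 = ~5 = 0
x_1 → x_2 = 1 → 5 = 5
~x_2 ∧ (x_1 → x_2) = 0 ∧ 5 = 0
x_1 → (~x_2 ∧ (x_1 → x_2)) = 1 → 0 = 4
((~x_2 ∨ (x_1 → x_2)) → x_1) ∨ (x_1 → (~x_2 ∧ (x_1 → x_2))) = 1 ∨ 4 = 4
This gives 4 ≠ 5.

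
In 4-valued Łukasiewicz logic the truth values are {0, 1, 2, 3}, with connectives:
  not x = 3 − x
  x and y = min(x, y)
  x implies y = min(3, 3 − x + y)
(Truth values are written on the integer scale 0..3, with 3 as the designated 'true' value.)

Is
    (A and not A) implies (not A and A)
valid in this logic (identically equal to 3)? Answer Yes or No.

Yes

A = 0 ↦ 3
A = 1 ↦ 3
A = 2 ↦ 3
A = 3 ↦ 3
Every assignment gives a value ≥ 3.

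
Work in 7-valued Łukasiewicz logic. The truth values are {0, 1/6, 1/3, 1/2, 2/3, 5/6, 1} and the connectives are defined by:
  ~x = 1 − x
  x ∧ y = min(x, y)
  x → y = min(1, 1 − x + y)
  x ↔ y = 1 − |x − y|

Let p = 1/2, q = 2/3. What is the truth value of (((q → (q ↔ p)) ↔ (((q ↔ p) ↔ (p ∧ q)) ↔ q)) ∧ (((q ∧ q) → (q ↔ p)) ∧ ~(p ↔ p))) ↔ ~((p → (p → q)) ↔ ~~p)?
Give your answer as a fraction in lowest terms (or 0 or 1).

1/2

q ↔ p = 2/3 ↔ 1/2 = 5/6
q → (q ↔ p) = 2/3 → 5/6 = 1
q ↔ p = 2/3 ↔ 1/2 = 5/6
p ∧ q = 1/2 ∧ 2/3 = 1/2
(q ↔ p) ↔ (p ∧ q) = 5/6 ↔ 1/2 = 2/3
((q ↔ p) ↔ (p ∧ q)) ↔ q = 2/3 ↔ 2/3 = 1
(q → (q ↔ p)) ↔ (((q ↔ p) ↔ (p ∧ q)) ↔ q) = 1 ↔ 1 = 1
q ∧ q = 2/3 ∧ 2/3 = 2/3
q ↔ p = 2/3 ↔ 1/2 = 5/6
(q ∧ q) → (q ↔ p) = 2/3 → 5/6 = 1
p ↔ p = 1/2 ↔ 1/2 = 1
~(p ↔ p) = ~1 = 0
((q ∧ q) → (q ↔ p)) ∧ ~(p ↔ p) = 1 ∧ 0 = 0
((q → (q ↔ p)) ↔ (((q ↔ p) ↔ (p ∧ q)) ↔ q)) ∧ (((q ∧ q) → (q ↔ p)) ∧ ~(p ↔ p)) = 1 ∧ 0 = 0
p → q = 1/2 → 2/3 = 1
p → (p → q) = 1/2 → 1 = 1
~p = ~1/2 = 1/2
~~p = ~1/2 = 1/2
(p → (p → q)) ↔ ~~p = 1 ↔ 1/2 = 1/2
~((p → (p → q)) ↔ ~~p) = ~1/2 = 1/2
(((q → (q ↔ p)) ↔ (((q ↔ p) ↔ (p ∧ q)) ↔ q)) ∧ (((q ∧ q) → (q ↔ p)) ∧ ~(p ↔ p))) ↔ ~((p → (p → q)) ↔ ~~p) = 0 ↔ 1/2 = 1/2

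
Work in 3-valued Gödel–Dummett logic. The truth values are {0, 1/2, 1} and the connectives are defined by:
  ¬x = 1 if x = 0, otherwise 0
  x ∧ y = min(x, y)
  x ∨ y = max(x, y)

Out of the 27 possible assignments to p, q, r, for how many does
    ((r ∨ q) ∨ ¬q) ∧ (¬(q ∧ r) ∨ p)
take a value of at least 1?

15

value 1: 15 assignments (counts)
value 1/2: 8 assignments
value 0: 4 assignments
So 15 of the 27 assignments meet the threshold.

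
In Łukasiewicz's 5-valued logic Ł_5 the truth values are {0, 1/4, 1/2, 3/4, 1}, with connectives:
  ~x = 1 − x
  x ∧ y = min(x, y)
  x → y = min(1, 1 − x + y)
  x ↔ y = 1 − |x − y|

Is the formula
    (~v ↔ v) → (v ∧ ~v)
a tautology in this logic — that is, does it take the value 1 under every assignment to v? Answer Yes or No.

Counterexample: take v = 1/4.
~v = ~1/4 = 3/4
~v ↔ v = 3/4 ↔ 1/4 = 1/2
~v = ~1/4 = 3/4
v ∧ ~v = 1/4 ∧ 3/4 = 1/4
(~v ↔ v) → (v ∧ ~v) = 1/2 → 1/4 = 3/4
This gives 3/4 ≠ 1.

No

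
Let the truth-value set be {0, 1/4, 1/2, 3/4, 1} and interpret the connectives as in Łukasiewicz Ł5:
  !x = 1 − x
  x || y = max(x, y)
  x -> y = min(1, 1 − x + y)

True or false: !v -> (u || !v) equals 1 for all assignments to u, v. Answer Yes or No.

Yes

At u = 1/4, v = 1, for instance:
!v = !1 = 0
u || !v = 1/4 || 0 = 1/4
!v -> (u || !v) = 0 -> 1/4 = 1
and checking the remaining 24 assignments likewise gives ≥ 1 in every case.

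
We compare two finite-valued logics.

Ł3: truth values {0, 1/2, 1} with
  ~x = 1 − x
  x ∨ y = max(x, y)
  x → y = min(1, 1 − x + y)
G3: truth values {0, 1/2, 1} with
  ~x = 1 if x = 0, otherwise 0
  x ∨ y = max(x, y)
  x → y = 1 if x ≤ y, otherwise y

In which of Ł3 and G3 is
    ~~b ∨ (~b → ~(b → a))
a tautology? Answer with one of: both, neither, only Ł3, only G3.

neither

In Ł3: at a = 0, b = 0 the value is 0 — not a tautology.
In G3: at a = 0, b = 0 the value is 0 — not a tautology.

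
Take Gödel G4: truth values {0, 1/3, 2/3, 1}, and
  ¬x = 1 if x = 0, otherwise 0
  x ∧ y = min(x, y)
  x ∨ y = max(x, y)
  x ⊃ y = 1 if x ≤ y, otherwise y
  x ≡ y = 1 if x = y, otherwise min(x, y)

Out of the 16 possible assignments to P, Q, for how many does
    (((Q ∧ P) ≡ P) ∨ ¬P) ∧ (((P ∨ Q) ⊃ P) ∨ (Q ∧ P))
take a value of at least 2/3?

6

P = 0, Q = 0 ↦ 1  ≥
P = 0, Q = 1/3 ↦ 0  <
P = 0, Q = 2/3 ↦ 0  <
P = 0, Q = 1 ↦ 0  <
P = 1/3, Q = 0 ↦ 0  <
P = 1/3, Q = 1/3 ↦ 1  ≥
P = 1/3, Q = 2/3 ↦ 1/3  <
P = 1/3, Q = 1 ↦ 1/3  <
P = 2/3, Q = 0 ↦ 0  <
P = 2/3, Q = 1/3 ↦ 1/3  <
P = 2/3, Q = 2/3 ↦ 1  ≥
P = 2/3, Q = 1 ↦ 2/3  ≥
P = 1, Q = 0 ↦ 0  <
P = 1, Q = 1/3 ↦ 1/3  <
P = 1, Q = 2/3 ↦ 2/3  ≥
P = 1, Q = 1 ↦ 1  ≥
So 6 of the 16 assignments meet the threshold.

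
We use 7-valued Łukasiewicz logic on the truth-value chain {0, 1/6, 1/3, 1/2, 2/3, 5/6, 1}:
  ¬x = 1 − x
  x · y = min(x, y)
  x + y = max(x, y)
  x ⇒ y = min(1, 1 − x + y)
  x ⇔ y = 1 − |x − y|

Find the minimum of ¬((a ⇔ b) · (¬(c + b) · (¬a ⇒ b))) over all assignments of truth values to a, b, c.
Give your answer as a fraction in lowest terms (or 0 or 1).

Take a = 1/3, b = 1/3, c = 0:
a ⇔ b = 1/3 ⇔ 1/3 = 1
c + b = 0 + 1/3 = 1/3
¬(c + b) = ¬1/3 = 2/3
¬a = ¬1/3 = 2/3
¬a ⇒ b = 2/3 ⇒ 1/3 = 2/3
¬(c + b) · (¬a ⇒ b) = 2/3 · 2/3 = 2/3
(a ⇔ b) · (¬(c + b) · (¬a ⇒ b)) = 1 · 2/3 = 2/3
¬((a ⇔ b) · (¬(c + b) · (¬a ⇒ b))) = ¬2/3 = 1/3
No assignment yields a value below 1/3, so this is the minimum.

1/3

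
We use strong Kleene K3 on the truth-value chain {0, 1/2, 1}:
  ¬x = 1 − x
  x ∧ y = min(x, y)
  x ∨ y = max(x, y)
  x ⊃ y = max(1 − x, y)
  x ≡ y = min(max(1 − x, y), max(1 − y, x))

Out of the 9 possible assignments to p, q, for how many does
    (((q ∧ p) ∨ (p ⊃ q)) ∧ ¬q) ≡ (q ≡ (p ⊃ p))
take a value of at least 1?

p = 0, q = 0 ↦ 0  <
p = 0, q = 1/2 ↦ 1/2  <
p = 0, q = 1 ↦ 0  <
p = 1/2, q = 0 ↦ 1/2  <
p = 1/2, q = 1/2 ↦ 1/2  <
p = 1/2, q = 1 ↦ 1/2  <
p = 1, q = 0 ↦ 1  ≥
p = 1, q = 1/2 ↦ 1/2  <
p = 1, q = 1 ↦ 0  <
So 1 of the 9 assignments meets the threshold.

1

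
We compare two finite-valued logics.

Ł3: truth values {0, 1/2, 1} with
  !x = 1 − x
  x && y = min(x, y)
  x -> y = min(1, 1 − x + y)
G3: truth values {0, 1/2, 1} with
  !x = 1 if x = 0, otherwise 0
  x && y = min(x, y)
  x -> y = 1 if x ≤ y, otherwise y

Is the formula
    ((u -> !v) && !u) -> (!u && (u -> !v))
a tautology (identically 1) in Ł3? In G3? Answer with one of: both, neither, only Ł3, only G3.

both

In Ł3: every assignment gives 1 — tautology.
In G3: every assignment gives 1 — tautology.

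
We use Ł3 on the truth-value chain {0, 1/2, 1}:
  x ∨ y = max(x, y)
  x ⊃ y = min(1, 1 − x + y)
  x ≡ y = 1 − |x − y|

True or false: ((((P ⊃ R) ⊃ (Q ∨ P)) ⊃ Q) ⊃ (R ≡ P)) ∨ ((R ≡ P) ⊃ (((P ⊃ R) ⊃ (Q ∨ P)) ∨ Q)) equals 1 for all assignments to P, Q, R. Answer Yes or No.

Counterexample: take P = 0, Q = 0, R = 1/2.
P ⊃ R = 0 ⊃ 1/2 = 1
Q ∨ P = 0 ∨ 0 = 0
(P ⊃ R) ⊃ (Q ∨ P) = 1 ⊃ 0 = 0
((P ⊃ R) ⊃ (Q ∨ P)) ⊃ Q = 0 ⊃ 0 = 1
R ≡ P = 1/2 ≡ 0 = 1/2
(((P ⊃ R) ⊃ (Q ∨ P)) ⊃ Q) ⊃ (R ≡ P) = 1 ⊃ 1/2 = 1/2
R ≡ P = 1/2 ≡ 0 = 1/2
P ⊃ R = 0 ⊃ 1/2 = 1
Q ∨ P = 0 ∨ 0 = 0
(P ⊃ R) ⊃ (Q ∨ P) = 1 ⊃ 0 = 0
((P ⊃ R) ⊃ (Q ∨ P)) ∨ Q = 0 ∨ 0 = 0
(R ≡ P) ⊃ (((P ⊃ R) ⊃ (Q ∨ P)) ∨ Q) = 1/2 ⊃ 0 = 1/2
((((P ⊃ R) ⊃ (Q ∨ P)) ⊃ Q) ⊃ (R ≡ P)) ∨ ((R ≡ P) ⊃ (((P ⊃ R) ⊃ (Q ∨ P)) ∨ Q)) = 1/2 ∨ 1/2 = 1/2
This gives 1/2 ≠ 1.

No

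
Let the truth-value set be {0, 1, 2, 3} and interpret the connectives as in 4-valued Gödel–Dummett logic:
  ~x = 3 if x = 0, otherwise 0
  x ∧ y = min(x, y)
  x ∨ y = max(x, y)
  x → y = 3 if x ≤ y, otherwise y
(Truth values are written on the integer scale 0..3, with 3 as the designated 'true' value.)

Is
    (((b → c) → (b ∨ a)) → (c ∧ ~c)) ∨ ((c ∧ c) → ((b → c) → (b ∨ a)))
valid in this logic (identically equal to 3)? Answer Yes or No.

Counterexample: take a = 0, b = 1, c = 2.
b → c = 1 → 2 = 3
b ∨ a = 1 ∨ 0 = 1
(b → c) → (b ∨ a) = 3 → 1 = 1
~c = ~2 = 0
c ∧ ~c = 2 ∧ 0 = 0
((b → c) → (b ∨ a)) → (c ∧ ~c) = 1 → 0 = 0
c ∧ c = 2 ∧ 2 = 2
b → c = 1 → 2 = 3
b ∨ a = 1 ∨ 0 = 1
(b → c) → (b ∨ a) = 3 → 1 = 1
(c ∧ c) → ((b → c) → (b ∨ a)) = 2 → 1 = 1
(((b → c) → (b ∨ a)) → (c ∧ ~c)) ∨ ((c ∧ c) → ((b → c) → (b ∨ a))) = 0 ∨ 1 = 1
This gives 1 ≠ 3.

No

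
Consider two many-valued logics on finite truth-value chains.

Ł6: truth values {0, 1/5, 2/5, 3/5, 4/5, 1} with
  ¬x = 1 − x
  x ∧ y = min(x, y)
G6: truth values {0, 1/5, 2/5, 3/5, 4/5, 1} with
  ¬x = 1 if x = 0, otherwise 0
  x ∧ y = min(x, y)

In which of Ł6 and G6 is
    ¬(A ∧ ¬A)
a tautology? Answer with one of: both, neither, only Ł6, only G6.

In Ł6: at A = 1/5 the value is 4/5 — not a tautology.
In G6: every assignment gives 1 — tautology.

only G6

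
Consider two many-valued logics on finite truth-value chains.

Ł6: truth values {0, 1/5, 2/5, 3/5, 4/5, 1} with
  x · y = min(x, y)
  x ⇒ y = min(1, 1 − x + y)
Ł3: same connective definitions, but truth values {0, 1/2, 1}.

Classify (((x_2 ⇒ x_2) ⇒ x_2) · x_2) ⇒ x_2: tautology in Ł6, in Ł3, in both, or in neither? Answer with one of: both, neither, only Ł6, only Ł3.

both

In Ł6: every assignment gives 1 — tautology.
In Ł3: every assignment gives 1 — tautology.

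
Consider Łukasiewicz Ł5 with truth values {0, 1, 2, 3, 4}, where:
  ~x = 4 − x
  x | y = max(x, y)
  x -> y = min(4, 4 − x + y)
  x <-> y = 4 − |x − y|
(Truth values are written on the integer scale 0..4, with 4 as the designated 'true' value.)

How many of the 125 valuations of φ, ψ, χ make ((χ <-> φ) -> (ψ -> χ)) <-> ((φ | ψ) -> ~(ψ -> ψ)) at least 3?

value 4: 9 assignments (counts)
value 3: 20 assignments (counts)
value 2: 30 assignments
value 1: 33 assignments
value 0: 33 assignments
So 29 of the 125 assignments meet the threshold.

29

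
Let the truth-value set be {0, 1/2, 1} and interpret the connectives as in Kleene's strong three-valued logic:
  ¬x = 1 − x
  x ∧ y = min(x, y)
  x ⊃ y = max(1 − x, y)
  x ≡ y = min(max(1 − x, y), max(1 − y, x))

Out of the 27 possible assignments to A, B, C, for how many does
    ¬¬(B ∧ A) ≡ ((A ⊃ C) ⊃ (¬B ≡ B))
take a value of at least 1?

9

value 1: 9 assignments (counts)
value 1/2: 16 assignments
value 0: 2 assignments
So 9 of the 27 assignments meet the threshold.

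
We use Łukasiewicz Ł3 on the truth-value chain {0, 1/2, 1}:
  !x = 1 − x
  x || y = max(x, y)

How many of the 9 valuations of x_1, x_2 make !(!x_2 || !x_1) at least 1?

1

x_1 = 0, x_2 = 0 ↦ 0  <
x_1 = 0, x_2 = 1/2 ↦ 0  <
x_1 = 0, x_2 = 1 ↦ 0  <
x_1 = 1/2, x_2 = 0 ↦ 0  <
x_1 = 1/2, x_2 = 1/2 ↦ 1/2  <
x_1 = 1/2, x_2 = 1 ↦ 1/2  <
x_1 = 1, x_2 = 0 ↦ 0  <
x_1 = 1, x_2 = 1/2 ↦ 1/2  <
x_1 = 1, x_2 = 1 ↦ 1  ≥
So 1 of the 9 assignments meets the threshold.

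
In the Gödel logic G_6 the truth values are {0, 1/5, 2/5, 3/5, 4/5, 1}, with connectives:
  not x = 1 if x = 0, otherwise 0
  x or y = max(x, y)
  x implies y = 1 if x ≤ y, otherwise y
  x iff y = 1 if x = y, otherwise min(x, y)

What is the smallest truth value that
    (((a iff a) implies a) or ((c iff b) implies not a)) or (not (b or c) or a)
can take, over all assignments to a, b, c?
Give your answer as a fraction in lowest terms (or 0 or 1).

Take a = 1/5, b = 1/5, c = 1/5:
a iff a = 1/5 iff 1/5 = 1
(a iff a) implies a = 1 implies 1/5 = 1/5
c iff b = 1/5 iff 1/5 = 1
not a = not 1/5 = 0
(c iff b) implies not a = 1 implies 0 = 0
((a iff a) implies a) or ((c iff b) implies not a) = 1/5 or 0 = 1/5
b or c = 1/5 or 1/5 = 1/5
not (b or c) = not 1/5 = 0
not (b or c) or a = 0 or 1/5 = 1/5
(((a iff a) implies a) or ((c iff b) implies not a)) or (not (b or c) or a) = 1/5 or 1/5 = 1/5
No assignment yields a value below 1/5, so this is the minimum.

1/5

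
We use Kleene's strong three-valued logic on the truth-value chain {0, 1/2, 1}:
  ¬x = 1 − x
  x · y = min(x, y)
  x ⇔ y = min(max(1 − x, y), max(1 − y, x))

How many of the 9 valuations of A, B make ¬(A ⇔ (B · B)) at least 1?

2

A = 0, B = 0 ↦ 0  <
A = 0, B = 1/2 ↦ 1/2  <
A = 0, B = 1 ↦ 1  ≥
A = 1/2, B = 0 ↦ 1/2  <
A = 1/2, B = 1/2 ↦ 1/2  <
A = 1/2, B = 1 ↦ 1/2  <
A = 1, B = 0 ↦ 1  ≥
A = 1, B = 1/2 ↦ 1/2  <
A = 1, B = 1 ↦ 0  <
So 2 of the 9 assignments meet the threshold.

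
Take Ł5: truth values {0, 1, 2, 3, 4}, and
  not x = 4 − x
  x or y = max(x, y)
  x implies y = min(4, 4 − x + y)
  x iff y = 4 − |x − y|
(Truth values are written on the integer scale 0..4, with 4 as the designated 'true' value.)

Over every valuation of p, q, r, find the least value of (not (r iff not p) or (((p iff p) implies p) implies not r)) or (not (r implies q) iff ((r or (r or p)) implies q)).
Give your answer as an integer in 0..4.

2

Take p = 2, q = 0, r = 4:
not p = not 2 = 2
r iff not p = 4 iff 2 = 2
not (r iff not p) = not 2 = 2
p iff p = 2 iff 2 = 4
(p iff p) implies p = 4 implies 2 = 2
not r = not 4 = 0
((p iff p) implies p) implies not r = 2 implies 0 = 2
not (r iff not p) or (((p iff p) implies p) implies not r) = 2 or 2 = 2
r implies q = 4 implies 0 = 0
not (r implies q) = not 0 = 4
r or p = 4 or 2 = 4
r or (r or p) = 4 or 4 = 4
(r or (r or p)) implies q = 4 implies 0 = 0
not (r implies q) iff ((r or (r or p)) implies q) = 4 iff 0 = 0
(not (r iff not p) or (((p iff p) implies p) implies not r)) or (not (r implies q) iff ((r or (r or p)) implies q)) = 2 or 0 = 2
No assignment yields a value below 2, so this is the minimum.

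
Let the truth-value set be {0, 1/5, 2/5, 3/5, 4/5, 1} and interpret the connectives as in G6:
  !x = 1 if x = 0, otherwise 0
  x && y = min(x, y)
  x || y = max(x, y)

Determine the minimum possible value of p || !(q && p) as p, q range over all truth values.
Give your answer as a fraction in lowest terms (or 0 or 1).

Take p = 1/5, q = 1/5:
q && p = 1/5 && 1/5 = 1/5
!(q && p) = !1/5 = 0
p || !(q && p) = 1/5 || 0 = 1/5
No assignment yields a value below 1/5, so this is the minimum.

1/5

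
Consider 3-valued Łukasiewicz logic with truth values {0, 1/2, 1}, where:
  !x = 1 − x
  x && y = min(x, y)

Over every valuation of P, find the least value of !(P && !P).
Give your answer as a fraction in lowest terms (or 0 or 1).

Take P = 1/2:
!P = !1/2 = 1/2
P && !P = 1/2 && 1/2 = 1/2
!(P && !P) = !1/2 = 1/2
No assignment yields a value below 1/2, so this is the minimum.

1/2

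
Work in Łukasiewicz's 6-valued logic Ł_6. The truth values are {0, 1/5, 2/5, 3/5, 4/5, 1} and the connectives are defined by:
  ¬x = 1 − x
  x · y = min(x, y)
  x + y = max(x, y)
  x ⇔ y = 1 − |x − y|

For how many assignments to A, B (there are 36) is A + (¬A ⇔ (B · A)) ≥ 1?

8

value 1: 8 assignments (counts)
value 4/5: 13 assignments
value 3/5: 2 assignments
value 2/5: 6 assignments
value 1/5: 1 assignment
value 0: 6 assignments
So 8 of the 36 assignments meet the threshold.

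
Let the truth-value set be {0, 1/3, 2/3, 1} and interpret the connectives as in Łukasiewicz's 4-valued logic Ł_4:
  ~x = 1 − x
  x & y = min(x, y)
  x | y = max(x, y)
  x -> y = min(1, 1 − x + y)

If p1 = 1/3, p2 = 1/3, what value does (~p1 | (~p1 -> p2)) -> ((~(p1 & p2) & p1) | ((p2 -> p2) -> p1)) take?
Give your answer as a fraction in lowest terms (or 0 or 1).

2/3

~p1 = ~1/3 = 2/3
~p1 = ~1/3 = 2/3
~p1 -> p2 = 2/3 -> 1/3 = 2/3
~p1 | (~p1 -> p2) = 2/3 | 2/3 = 2/3
p1 & p2 = 1/3 & 1/3 = 1/3
~(p1 & p2) = ~1/3 = 2/3
~(p1 & p2) & p1 = 2/3 & 1/3 = 1/3
p2 -> p2 = 1/3 -> 1/3 = 1
(p2 -> p2) -> p1 = 1 -> 1/3 = 1/3
(~(p1 & p2) & p1) | ((p2 -> p2) -> p1) = 1/3 | 1/3 = 1/3
(~p1 | (~p1 -> p2)) -> ((~(p1 & p2) & p1) | ((p2 -> p2) -> p1)) = 2/3 -> 1/3 = 2/3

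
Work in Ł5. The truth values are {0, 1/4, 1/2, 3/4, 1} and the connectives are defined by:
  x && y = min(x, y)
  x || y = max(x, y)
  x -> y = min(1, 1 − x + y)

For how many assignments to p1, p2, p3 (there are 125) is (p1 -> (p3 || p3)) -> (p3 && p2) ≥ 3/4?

47

value 1: 19 assignments (counts)
value 3/4: 28 assignments (counts)
value 1/2: 31 assignments
value 1/4: 28 assignments
value 0: 19 assignments
So 47 of the 125 assignments meet the threshold.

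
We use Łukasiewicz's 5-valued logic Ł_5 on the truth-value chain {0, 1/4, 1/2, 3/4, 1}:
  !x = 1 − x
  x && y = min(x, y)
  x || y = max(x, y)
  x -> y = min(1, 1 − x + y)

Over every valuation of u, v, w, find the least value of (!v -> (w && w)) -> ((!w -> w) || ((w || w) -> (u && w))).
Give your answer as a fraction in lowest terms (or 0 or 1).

3/4

Take u = 0, v = 3/4, w = 1/4:
!v = !3/4 = 1/4
w && w = 1/4 && 1/4 = 1/4
!v -> (w && w) = 1/4 -> 1/4 = 1
!w = !1/4 = 3/4
!w -> w = 3/4 -> 1/4 = 1/2
w || w = 1/4 || 1/4 = 1/4
u && w = 0 && 1/4 = 0
(w || w) -> (u && w) = 1/4 -> 0 = 3/4
(!w -> w) || ((w || w) -> (u && w)) = 1/2 || 3/4 = 3/4
(!v -> (w && w)) -> ((!w -> w) || ((w || w) -> (u && w))) = 1 -> 3/4 = 3/4
No assignment yields a value below 3/4, so this is the minimum.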